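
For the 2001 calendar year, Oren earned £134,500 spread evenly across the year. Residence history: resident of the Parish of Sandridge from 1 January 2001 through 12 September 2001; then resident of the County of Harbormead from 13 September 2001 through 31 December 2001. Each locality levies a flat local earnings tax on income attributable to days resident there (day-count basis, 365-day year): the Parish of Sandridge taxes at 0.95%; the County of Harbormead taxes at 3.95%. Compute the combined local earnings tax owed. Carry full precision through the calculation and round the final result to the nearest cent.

£2,493.78

The Parish of Sandridge, 1 January – 12 September 2001: 255 days → £134,500 × 0.95% × 255/365 = £892.6747
The County of Harbormead, 13 September – 31 December 2001: 110 days → £134,500 × 3.95% × 110/365 = £1,601.1027
Total = £2,493.7774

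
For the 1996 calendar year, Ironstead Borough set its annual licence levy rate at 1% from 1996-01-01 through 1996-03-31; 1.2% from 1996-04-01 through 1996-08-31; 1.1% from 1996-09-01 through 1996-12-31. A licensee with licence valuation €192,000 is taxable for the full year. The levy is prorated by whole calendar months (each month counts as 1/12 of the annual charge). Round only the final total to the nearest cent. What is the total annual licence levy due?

1996-01-01 to 1996-03-31: 3 months at 1% → €192,000 × 1% × 3/12 = €480.0000
1996-04-01 to 1996-08-31: 5 months at 1.2% → €192,000 × 1.2% × 5/12 = €960.0000
1996-09-01 to 1996-12-31: 4 months at 1.1% → €192,000 × 1.1% × 4/12 = €704.0000
Total = €2,144.0000

€2,144.00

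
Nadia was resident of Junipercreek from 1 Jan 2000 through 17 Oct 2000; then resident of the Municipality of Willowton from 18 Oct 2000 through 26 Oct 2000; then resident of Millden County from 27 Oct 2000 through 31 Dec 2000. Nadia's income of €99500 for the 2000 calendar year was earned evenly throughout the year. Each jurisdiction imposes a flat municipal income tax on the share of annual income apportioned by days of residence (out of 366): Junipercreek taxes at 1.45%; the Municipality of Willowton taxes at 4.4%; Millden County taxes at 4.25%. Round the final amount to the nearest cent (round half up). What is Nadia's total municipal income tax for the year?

Junipercreek, 1 Jan – 17 Oct 2000: 291 days → €99500 × 1.45% × 291/366 = €1147.1045
The Municipality of Willowton, 18 Oct – 26 Oct 2000: 9 days → €99500 × 4.4% × 9/366 = €107.6557
Millden County, 27 Oct – 31 Dec 2000: 66 days → €99500 × 4.25% × 66/366 = €762.5615
Total = €2017.3217

€2017.32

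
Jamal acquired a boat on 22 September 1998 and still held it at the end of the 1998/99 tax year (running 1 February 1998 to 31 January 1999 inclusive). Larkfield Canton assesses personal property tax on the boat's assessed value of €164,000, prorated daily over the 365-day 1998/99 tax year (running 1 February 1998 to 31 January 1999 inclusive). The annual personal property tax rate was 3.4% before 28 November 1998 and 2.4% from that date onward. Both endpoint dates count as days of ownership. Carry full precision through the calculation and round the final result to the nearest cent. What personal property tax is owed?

22 September – 27 November 1998: 67 days at 3.4% → €164,000 × 3.4% × 67/365 = €1,023.5397
28 November 1998 – 31 January 1999: 65 days at 2.4% → €164,000 × 2.4% × 65/365 = €700.9315
Total = €1,724.4712

€1,724.47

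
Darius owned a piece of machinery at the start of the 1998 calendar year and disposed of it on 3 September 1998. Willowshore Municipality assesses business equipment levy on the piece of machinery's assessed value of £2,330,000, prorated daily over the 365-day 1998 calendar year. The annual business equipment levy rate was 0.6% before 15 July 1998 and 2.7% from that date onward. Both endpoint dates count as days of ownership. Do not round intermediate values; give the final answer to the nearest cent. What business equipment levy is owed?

1 January – 14 July 1998: 195 days at 0.6% → £2,330,000 × 0.6% × 195/365 = £7,468.7671
15 July – 3 September 1998: 51 days at 2.7% → £2,330,000 × 2.7% × 51/365 = £8,790.1644
Total = £16,258.9315

£16,258.93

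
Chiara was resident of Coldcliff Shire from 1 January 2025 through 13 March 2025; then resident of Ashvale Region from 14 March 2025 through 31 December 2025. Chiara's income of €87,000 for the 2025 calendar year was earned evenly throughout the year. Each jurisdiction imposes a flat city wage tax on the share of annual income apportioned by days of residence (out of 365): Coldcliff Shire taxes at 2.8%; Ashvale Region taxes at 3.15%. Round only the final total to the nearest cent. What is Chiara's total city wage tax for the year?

€2,680.43

Coldcliff Shire, 1 January – 13 March 2025: 72 days → €87,000 × 2.8% × 72/365 = €480.5260
Ashvale Region, 14 March – 31 December 2025: 293 days → €87,000 × 3.15% × 293/365 = €2,199.9082
Total = €2,680.4342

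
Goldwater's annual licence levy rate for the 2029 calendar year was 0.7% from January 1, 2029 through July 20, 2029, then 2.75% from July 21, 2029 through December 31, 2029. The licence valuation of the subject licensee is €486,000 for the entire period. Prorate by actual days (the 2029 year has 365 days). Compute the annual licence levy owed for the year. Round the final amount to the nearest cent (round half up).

€7,878.53

January 1 – July 20, 2029: 201 days at 0.7% → €486,000 × 0.7% × 201/365 = €1,873.4301
July 21 – December 31, 2029: 164 days at 2.75% → €486,000 × 2.75% × 164/365 = €6,005.0959
Total = €7,878.5260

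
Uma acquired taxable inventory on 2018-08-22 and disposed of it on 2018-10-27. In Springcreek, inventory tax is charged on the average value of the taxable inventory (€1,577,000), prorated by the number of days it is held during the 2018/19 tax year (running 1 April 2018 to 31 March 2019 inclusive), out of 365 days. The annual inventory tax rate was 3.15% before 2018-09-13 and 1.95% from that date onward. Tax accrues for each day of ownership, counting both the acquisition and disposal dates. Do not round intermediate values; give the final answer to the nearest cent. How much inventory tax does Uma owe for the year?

2018-08-22 to 2018-09-12: 22 days at 3.15% → €1,577,000 × 3.15% × 22/365 = €2,994.1397
2018-09-13 to 2018-10-27: 45 days at 1.95% → €1,577,000 × 1.95% × 45/365 = €3,791.2808
Total = €6,785.4205

€6,785.42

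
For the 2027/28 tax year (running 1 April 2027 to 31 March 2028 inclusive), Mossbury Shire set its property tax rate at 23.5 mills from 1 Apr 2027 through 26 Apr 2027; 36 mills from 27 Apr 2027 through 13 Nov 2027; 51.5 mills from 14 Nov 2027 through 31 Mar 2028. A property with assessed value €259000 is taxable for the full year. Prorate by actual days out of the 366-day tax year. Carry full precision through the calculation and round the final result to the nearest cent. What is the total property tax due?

1 Apr – 26 Apr 2027: 26 days at 23.5 mills → €259000 × 2.35% × 26/366 = €432.3743
27 Apr – 13 Nov 2027: 201 days at 36 mills → €259000 × 3.6% × 201/366 = €5120.5574
14 Nov 2027 – 31 Mar 2028: 139 days at 51.5 mills → €259000 × 5.15% × 139/366 = €5065.7145
Total = €10618.6462

€10618.65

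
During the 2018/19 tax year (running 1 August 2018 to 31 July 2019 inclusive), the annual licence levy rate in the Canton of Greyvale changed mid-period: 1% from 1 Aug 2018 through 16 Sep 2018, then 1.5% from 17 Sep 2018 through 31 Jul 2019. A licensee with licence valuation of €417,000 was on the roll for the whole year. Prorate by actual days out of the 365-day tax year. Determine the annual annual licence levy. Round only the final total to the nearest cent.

€5,986.52

1 Aug – 16 Sep 2018: 47 days at 1% → €417,000 × 1% × 47/365 = €536.9589
17 Sep 2018 – 31 Jul 2019: 318 days at 1.5% → €417,000 × 1.5% × 318/365 = €5,449.5616
Total = €5,986.5205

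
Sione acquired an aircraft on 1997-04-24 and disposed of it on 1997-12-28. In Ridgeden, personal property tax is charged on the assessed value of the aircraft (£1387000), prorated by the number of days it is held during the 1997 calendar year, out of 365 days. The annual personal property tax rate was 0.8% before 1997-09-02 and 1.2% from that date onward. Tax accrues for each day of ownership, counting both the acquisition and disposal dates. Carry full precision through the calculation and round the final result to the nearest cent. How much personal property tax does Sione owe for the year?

£9363.20

1997-04-24 to 1997-09-01: 131 days at 0.8% → £1387000 × 0.8% × 131/365 = £3982.4000
1997-09-02 to 1997-12-28: 118 days at 1.2% → £1387000 × 1.2% × 118/365 = £5380.8000
Total = £9363.2000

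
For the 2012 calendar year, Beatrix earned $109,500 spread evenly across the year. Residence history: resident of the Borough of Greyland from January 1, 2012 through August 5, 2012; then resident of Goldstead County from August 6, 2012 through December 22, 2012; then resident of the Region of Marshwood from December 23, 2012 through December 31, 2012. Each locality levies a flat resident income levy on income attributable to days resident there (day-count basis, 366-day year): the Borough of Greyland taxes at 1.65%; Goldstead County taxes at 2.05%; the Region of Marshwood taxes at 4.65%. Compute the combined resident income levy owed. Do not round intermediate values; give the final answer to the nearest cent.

The Borough of Greyland, January 1 – August 5, 2012: 218 days → $109,500 × 1.65% × 218/366 = $1,076.1516
Goldstead County, August 6 – December 22, 2012: 139 days → $109,500 × 2.05% × 139/366 = $852.5143
The Region of Marshwood, December 23 – December 31, 2012: 9 days → $109,500 × 4.65% × 9/366 = $125.2070
Total = $2,053.8730

$2,053.87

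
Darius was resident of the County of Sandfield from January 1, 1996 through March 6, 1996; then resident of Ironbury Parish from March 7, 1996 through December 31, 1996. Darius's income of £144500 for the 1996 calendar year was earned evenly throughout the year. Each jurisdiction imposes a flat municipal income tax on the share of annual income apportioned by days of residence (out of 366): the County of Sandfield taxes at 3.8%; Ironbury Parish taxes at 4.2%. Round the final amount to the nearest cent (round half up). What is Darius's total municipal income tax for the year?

The County of Sandfield, January 1 – March 6, 1996: 66 days → £144500 × 3.8% × 66/366 = £990.1803
Ironbury Parish, March 7 – December 31, 1996: 300 days → £144500 × 4.2% × 300/366 = £4974.5902
Total = £5964.7705

£5964.77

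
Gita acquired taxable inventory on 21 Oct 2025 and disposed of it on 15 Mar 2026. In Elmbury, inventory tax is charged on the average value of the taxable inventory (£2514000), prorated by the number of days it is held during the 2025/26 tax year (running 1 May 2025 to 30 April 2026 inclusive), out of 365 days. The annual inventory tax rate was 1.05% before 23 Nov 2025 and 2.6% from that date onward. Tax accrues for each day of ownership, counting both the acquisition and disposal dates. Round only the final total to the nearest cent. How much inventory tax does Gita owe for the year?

21 Oct – 22 Nov 2025: 33 days at 1.05% → £2514000 × 1.05% × 33/365 = £2386.5781
23 Nov 2025 – 15 Mar 2026: 113 days at 2.6% → £2514000 × 2.6% × 113/365 = £20235.9781
Total = £22622.5562

£22622.56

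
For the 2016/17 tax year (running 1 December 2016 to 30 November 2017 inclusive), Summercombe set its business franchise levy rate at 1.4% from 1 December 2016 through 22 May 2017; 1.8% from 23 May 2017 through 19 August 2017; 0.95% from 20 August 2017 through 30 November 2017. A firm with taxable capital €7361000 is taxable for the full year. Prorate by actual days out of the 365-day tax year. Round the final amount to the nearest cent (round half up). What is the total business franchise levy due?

€100886.03

1 December 2016 – 22 May 2017: 173 days at 1.4% → €7361000 × 1.4% × 173/365 = €48844.7726
23 May – 19 August 2017: 89 days at 1.8% → €7361000 × 1.8% × 89/365 = €32307.7315
20 August – 30 November 2017: 103 days at 0.95% → €7361000 × 0.95% × 103/365 = €19733.5301
Total = €100886.0342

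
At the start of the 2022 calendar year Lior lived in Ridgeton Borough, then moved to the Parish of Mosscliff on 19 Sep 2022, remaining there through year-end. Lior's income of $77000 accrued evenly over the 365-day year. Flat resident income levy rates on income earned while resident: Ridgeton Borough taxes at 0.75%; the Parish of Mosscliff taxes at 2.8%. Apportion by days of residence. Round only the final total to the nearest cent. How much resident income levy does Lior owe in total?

Ridgeton Borough, 1 Jan – 18 Sep 2022: 261 days → $77000 × 0.75% × 261/365 = $412.9521
The Parish of Mosscliff, 19 Sep – 31 Dec 2022: 104 days → $77000 × 2.8% × 104/365 = $614.3123
Total = $1027.2644

$1027.26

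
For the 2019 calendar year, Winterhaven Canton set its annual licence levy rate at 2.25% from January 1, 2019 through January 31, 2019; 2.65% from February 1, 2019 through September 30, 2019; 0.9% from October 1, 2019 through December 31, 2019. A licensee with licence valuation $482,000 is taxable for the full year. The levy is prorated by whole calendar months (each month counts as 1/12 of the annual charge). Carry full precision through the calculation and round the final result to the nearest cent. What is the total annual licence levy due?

$10,503.58

January 1 – January 31, 2019: 1 month at 2.25% → $482,000 × 2.25% × 1/12 = $903.7500
February 1 – September 30, 2019: 8 months at 2.65% → $482,000 × 2.65% × 8/12 = $8,515.3333
October 1 – December 31, 2019: 3 months at 0.9% → $482,000 × 0.9% × 3/12 = $1,084.5000
Total = $10,503.5833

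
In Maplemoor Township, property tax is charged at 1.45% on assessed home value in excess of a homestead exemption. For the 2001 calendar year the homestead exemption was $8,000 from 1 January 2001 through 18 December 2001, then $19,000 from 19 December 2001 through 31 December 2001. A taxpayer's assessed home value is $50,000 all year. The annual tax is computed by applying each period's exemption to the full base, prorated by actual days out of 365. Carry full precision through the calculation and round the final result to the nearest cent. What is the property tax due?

$603.32

1 January – 18 December 2001: 352 days, exemption $8,000 → ($50,000 − $8,000) × 1.45% × 352/365 = $587.3096
19 December – 31 December 2001: 13 days, exemption $19,000 → ($50,000 − $19,000) × 1.45% × 13/365 = $16.0096
Total = $603.3192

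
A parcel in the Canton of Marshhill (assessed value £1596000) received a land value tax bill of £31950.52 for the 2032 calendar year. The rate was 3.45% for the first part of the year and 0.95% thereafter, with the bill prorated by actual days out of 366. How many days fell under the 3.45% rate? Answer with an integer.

Let d = days at the first rate; then 366 − d days at the second rate.
£1596000 × [3.45%·d + 0.95%·(366−d)] / 366 = £31950.52
Solving gives d = 154, so the new rate took effect on June 3, 2032.

154 days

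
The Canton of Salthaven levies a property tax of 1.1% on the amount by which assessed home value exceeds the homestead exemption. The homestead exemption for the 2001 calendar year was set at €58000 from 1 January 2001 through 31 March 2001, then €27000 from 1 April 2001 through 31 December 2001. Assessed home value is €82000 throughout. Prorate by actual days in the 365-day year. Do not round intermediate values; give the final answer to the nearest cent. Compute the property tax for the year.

€520.92

1 January – 31 March 2001: 90 days, exemption €58000 → (€82000 − €58000) × 1.1% × 90/365 = €65.0959
1 April – 31 December 2001: 275 days, exemption €27000 → (€82000 − €27000) × 1.1% × 275/365 = €455.8219
Total = €520.9178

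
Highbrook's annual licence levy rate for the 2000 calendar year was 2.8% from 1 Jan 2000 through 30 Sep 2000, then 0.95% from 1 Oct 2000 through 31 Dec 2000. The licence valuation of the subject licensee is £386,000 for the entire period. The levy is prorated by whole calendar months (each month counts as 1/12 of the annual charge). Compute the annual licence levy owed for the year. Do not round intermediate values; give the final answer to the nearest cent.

£9,022.75

1 Jan – 30 Sep 2000: 9 months at 2.8% → £386,000 × 2.8% × 9/12 = £8,106.0000
1 Oct – 31 Dec 2000: 3 months at 0.95% → £386,000 × 0.95% × 3/12 = £916.7500
Total = £9,022.7500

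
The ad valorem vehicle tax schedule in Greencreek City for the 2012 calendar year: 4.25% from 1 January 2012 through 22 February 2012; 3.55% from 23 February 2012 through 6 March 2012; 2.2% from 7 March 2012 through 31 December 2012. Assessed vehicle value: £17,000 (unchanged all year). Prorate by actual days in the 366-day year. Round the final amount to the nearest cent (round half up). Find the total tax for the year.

£432.62

1 January – 22 February 2012: 53 days at 4.25% → £17,000 × 4.25% × 53/366 = £104.6243
23 February – 6 March 2012: 13 days at 3.55% → £17,000 × 3.55% × 13/366 = £21.4358
7 March – 31 December 2012: 300 days at 2.2% → £17,000 × 2.2% × 300/366 = £306.5574
Total = £432.6175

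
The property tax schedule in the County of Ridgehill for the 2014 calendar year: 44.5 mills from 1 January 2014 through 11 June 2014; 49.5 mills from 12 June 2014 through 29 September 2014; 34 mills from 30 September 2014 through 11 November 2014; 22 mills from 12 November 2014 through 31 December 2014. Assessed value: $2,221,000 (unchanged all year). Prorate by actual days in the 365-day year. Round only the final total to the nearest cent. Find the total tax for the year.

1 January – 11 June 2014: 162 days at 44.5 mills → $2,221,000 × 4.45% × 162/365 = $43,866.2712
12 June – 29 September 2014: 110 days at 49.5 mills → $2,221,000 × 4.95% × 110/365 = $33,132.4521
30 September – 11 November 2014: 43 days at 34 mills → $2,221,000 × 3.4% × 43/365 = $8,896.1699
12 November – 31 December 2014: 50 days at 22 mills → $2,221,000 × 2.2% × 50/365 = $6,693.4247
Total = $92,588.3178

$92,588.32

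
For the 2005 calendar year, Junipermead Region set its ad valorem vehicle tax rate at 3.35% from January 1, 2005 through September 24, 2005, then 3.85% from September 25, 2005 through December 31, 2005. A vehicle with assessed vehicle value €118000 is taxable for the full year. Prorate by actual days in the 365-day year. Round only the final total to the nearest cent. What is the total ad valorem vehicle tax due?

€4111.41

January 1 – September 24, 2005: 267 days at 3.35% → €118000 × 3.35% × 267/365 = €2891.6466
September 25 – December 31, 2005: 98 days at 3.85% → €118000 × 3.85% × 98/365 = €1219.7644
Total = €4111.4110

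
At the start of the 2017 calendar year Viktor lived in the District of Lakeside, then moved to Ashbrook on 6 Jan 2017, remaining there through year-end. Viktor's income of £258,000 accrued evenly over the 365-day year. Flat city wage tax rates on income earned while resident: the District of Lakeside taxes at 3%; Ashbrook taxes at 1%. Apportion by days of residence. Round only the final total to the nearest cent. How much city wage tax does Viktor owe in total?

£2,650.68

The District of Lakeside, 1 Jan – 5 Jan 2017: 5 days → £258,000 × 3% × 5/365 = £106.0274
Ashbrook, 6 Jan – 31 Dec 2017: 360 days → £258,000 × 1% × 360/365 = £2,544.6575
Total = £2,650.6849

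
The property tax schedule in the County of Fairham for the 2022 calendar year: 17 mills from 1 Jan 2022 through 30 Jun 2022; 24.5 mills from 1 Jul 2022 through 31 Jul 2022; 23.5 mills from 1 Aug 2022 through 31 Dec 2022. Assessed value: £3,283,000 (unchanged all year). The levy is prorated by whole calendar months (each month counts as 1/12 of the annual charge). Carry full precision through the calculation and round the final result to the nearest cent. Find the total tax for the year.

£66,754.33

1 Jan – 30 Jun 2022: 6 months at 17 mills → £3,283,000 × 1.7% × 6/12 = £27,905.5000
1 Jul – 31 Jul 2022: 1 month at 24.5 mills → £3,283,000 × 2.45% × 1/12 = £6,702.7917
1 Aug – 31 Dec 2022: 5 months at 23.5 mills → £3,283,000 × 2.35% × 5/12 = £32,146.0417
Total = £66,754.3333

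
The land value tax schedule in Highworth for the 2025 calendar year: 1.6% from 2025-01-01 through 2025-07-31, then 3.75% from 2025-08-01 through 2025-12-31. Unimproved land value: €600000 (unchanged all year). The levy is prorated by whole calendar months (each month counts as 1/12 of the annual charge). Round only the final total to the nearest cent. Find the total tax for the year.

€14975.00

2025-01-01 to 2025-07-31: 7 months at 1.6% → €600000 × 1.6% × 7/12 = €5600.0000
2025-08-01 to 2025-12-31: 5 months at 3.75% → €600000 × 3.75% × 5/12 = €9375.0000
Total = €14975.0000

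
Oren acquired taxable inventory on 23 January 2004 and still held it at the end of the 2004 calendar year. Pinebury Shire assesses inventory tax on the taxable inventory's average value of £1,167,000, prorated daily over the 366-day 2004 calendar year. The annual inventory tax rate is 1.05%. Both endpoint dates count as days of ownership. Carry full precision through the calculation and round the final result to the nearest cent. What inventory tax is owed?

Days held (23 January – 31 December 2004): 344 out of 366
Tax = £1,167,000 × 1.05% × 344/366 = £11,516.9508

£11,516.95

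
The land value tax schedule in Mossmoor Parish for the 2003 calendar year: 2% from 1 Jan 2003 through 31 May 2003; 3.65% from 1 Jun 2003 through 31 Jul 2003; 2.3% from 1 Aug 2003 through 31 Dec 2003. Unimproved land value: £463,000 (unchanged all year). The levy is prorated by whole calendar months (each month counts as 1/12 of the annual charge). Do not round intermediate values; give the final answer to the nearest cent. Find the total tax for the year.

£11,112.00

1 Jan – 31 May 2003: 5 months at 2% → £463,000 × 2% × 5/12 = £3,858.3333
1 Jun – 31 Jul 2003: 2 months at 3.65% → £463,000 × 3.65% × 2/12 = £2,816.5833
1 Aug – 31 Dec 2003: 5 months at 2.3% → £463,000 × 2.3% × 5/12 = £4,437.0833
Total = £11,112.0000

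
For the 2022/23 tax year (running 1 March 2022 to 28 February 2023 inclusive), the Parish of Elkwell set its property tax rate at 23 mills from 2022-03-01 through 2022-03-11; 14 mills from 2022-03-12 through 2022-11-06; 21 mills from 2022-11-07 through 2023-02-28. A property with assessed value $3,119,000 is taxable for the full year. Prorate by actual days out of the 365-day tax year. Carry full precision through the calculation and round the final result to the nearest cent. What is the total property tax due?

2022-03-01 to 2022-03-11: 11 days at 23 mills → $3,119,000 × 2.3% × 11/365 = $2,161.9370
2022-03-12 to 2022-11-06: 240 days at 14 mills → $3,119,000 × 1.4% × 240/365 = $28,711.8904
2022-11-07 to 2023-02-28: 114 days at 21 mills → $3,119,000 × 2.1% × 114/365 = $20,457.2219
Total = $51,331.0493

$51,331.05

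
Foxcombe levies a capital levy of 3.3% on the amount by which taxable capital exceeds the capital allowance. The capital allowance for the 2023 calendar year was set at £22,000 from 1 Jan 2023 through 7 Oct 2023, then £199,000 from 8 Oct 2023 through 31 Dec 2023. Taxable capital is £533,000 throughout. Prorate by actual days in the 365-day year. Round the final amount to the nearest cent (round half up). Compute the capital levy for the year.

£15,502.77

1 Jan – 7 Oct 2023: 280 days, exemption £22,000 → (£533,000 − £22,000) × 3.3% × 280/365 = £12,936.0000
8 Oct – 31 Dec 2023: 85 days, exemption £199,000 → (£533,000 − £199,000) × 3.3% × 85/365 = £2,566.7671
Total = £15,502.7671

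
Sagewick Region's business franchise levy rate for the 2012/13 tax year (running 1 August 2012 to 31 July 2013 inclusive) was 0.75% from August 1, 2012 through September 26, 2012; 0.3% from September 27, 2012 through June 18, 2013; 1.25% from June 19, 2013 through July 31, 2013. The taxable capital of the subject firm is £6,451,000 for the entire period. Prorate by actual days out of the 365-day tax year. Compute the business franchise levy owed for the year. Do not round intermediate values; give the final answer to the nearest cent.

August 1 – September 26, 2012: 57 days at 0.75% → £6,451,000 × 0.75% × 57/365 = £7,555.6233
September 27, 2012 – June 18, 2013: 265 days at 0.3% → £6,451,000 × 0.3% × 265/365 = £14,050.8082
June 19 – July 31, 2013: 43 days at 1.25% → £6,451,000 × 1.25% × 43/365 = £9,499.7603
Total = £31,106.1918

£31,106.19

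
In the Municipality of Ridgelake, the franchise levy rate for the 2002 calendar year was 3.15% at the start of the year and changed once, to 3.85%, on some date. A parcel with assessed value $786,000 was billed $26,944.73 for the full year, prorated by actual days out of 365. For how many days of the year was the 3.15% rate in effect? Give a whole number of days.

Let d = days at the first rate; then 365 − d days at the second rate.
$786,000 × [3.15%·d + 3.85%·(365−d)] / 365 = $26,944.73
Solving gives d = 220, so the new rate took effect on August 9, 2002.

220 days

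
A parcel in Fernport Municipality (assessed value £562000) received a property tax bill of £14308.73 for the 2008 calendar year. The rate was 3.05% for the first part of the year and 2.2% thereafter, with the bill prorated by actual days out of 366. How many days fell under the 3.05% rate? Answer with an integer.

149 days

Let d = days at the first rate; then 366 − d days at the second rate.
£562000 × [3.05%·d + 2.2%·(366−d)] / 366 = £14308.73
Solving gives d = 149, so the new rate took effect on 29 May 2008.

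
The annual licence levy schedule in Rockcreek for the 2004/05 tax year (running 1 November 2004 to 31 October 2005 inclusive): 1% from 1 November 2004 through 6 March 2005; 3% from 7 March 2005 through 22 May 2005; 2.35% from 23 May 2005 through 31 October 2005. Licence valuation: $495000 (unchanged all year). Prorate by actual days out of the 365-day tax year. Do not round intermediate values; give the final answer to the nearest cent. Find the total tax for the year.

1 November 2004 – 6 March 2005: 126 days at 1% → $495000 × 1% × 126/365 = $1708.7671
7 March – 22 May 2005: 77 days at 3% → $495000 × 3% × 77/365 = $3132.7397
23 May – 31 October 2005: 162 days at 2.35% → $495000 × 2.35% × 162/365 = $5162.9178
Total = $10004.4247

$10004.42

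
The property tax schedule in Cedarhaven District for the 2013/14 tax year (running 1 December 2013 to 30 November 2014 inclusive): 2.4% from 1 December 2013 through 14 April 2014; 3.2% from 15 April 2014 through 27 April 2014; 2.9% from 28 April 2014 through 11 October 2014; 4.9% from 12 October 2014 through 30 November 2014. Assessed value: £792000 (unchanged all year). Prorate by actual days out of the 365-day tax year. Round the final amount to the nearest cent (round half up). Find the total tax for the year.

£23757.83

1 December 2013 – 14 April 2014: 135 days at 2.4% → £792000 × 2.4% × 135/365 = £7030.3562
15 April – 27 April 2014: 13 days at 3.2% → £792000 × 3.2% × 13/365 = £902.6630
28 April – 11 October 2014: 167 days at 2.9% → £792000 × 2.9% × 167/365 = £10508.6466
12 October – 30 November 2014: 50 days at 4.9% → £792000 × 4.9% × 50/365 = £5316.1644
Total = £23757.8301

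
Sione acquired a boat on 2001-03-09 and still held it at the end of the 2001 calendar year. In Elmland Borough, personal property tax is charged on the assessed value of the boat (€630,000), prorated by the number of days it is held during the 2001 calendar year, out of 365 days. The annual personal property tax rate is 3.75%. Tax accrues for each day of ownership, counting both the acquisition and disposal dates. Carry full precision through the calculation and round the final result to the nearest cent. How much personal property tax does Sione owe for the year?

€19,288.36

Days held (2001-03-09 to 2001-12-31): 298 out of 365
Tax = €630,000 × 3.75% × 298/365 = €19,288.3562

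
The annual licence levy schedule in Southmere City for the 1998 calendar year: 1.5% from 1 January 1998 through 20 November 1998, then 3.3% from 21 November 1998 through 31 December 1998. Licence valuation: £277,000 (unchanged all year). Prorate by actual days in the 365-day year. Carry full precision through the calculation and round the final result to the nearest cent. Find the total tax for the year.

£4,715.07

1 January – 20 November 1998: 324 days at 1.5% → £277,000 × 1.5% × 324/365 = £3,688.2740
21 November – 31 December 1998: 41 days at 3.3% → £277,000 × 3.3% × 41/365 = £1,026.7973
Total = £4,715.0712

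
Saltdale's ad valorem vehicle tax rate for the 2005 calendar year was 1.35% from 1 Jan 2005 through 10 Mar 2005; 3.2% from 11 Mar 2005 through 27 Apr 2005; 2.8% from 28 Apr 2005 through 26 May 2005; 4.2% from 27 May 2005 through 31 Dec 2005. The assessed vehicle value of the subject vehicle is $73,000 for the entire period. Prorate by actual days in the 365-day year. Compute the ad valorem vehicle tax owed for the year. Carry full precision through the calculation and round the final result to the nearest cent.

$2,495.50

1 Jan – 10 Mar 2005: 69 days at 1.35% → $73,000 × 1.35% × 69/365 = $186.3000
11 Mar – 27 Apr 2005: 48 days at 3.2% → $73,000 × 3.2% × 48/365 = $307.2000
28 Apr – 26 May 2005: 29 days at 2.8% → $73,000 × 2.8% × 29/365 = $162.4000
27 May – 31 Dec 2005: 219 days at 4.2% → $73,000 × 4.2% × 219/365 = $1,839.6000
Total = $2,495.5000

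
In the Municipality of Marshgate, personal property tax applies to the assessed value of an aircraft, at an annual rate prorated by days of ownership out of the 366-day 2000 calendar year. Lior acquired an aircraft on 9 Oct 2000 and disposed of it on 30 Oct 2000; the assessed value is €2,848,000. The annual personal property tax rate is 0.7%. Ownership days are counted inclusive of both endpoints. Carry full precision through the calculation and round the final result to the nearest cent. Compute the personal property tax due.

Days held (9 Oct – 30 Oct 2000): 22 out of 366
Tax = €2,848,000 × 0.7% × 22/366 = €1,198.3388

€1,198.34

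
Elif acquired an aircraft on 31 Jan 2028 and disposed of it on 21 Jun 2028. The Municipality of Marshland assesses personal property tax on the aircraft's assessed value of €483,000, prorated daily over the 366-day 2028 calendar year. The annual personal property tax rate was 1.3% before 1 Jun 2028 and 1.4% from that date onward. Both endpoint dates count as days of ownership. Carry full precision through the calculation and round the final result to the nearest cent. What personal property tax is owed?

€2,480.98

31 Jan – 31 May 2028: 122 days at 1.3% → €483,000 × 1.3% × 122/366 = €2,093.0000
1 Jun – 21 Jun 2028: 21 days at 1.4% → €483,000 × 1.4% × 21/366 = €387.9836
Total = €2,480.9836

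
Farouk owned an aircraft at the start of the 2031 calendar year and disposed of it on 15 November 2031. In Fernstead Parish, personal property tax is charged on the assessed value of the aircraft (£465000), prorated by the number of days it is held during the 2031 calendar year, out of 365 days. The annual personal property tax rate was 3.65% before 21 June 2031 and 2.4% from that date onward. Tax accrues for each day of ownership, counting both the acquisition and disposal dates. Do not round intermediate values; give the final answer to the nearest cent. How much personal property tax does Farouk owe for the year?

£12476.65

1 January – 20 June 2031: 171 days at 3.65% → £465000 × 3.65% × 171/365 = £7951.5000
21 June – 15 November 2031: 148 days at 2.4% → £465000 × 2.4% × 148/365 = £4525.1507
Total = £12476.6507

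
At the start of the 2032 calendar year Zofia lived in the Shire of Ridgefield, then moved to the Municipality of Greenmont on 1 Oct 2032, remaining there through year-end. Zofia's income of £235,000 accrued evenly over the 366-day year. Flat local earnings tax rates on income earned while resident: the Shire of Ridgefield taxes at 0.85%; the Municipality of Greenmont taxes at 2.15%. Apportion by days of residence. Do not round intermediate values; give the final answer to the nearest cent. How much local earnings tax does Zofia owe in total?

The Shire of Ridgefield, 1 Jan – 30 Sep 2032: 274 days → £235,000 × 0.85% × 274/366 = £1,495.3962
The Municipality of Greenmont, 1 Oct – 31 Dec 2032: 92 days → £235,000 × 2.15% × 92/366 = £1,270.0273
Total = £2,765.4235

£2,765.42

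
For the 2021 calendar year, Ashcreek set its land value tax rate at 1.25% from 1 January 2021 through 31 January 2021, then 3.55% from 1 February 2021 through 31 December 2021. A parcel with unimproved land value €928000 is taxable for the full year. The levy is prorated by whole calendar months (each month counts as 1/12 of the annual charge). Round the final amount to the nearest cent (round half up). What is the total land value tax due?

1 January – 31 January 2021: 1 month at 1.25% → €928000 × 1.25% × 1/12 = €966.6667
1 February – 31 December 2021: 11 months at 3.55% → €928000 × 3.55% × 11/12 = €30198.6667
Total = €31165.3333

€31165.33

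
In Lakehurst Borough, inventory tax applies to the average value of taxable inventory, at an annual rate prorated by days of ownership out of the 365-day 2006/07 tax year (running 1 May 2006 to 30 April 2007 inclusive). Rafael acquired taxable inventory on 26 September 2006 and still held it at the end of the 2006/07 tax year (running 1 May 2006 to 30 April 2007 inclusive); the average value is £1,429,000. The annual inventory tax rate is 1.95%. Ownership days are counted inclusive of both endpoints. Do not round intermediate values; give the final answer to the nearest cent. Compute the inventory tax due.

Days held (26 September 2006 – 30 April 2007): 217 out of 365
Tax = £1,429,000 × 1.95% × 217/365 = £16,566.6123

£16,566.61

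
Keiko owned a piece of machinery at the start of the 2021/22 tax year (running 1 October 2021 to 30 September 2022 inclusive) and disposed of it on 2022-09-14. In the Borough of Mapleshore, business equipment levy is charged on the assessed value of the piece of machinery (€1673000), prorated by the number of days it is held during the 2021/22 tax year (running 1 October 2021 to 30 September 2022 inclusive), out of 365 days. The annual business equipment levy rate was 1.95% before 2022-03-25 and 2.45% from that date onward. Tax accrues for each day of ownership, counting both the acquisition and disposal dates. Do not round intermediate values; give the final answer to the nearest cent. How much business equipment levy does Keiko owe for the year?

€35181.13

2021-10-01 to 2022-03-24: 175 days at 1.95% → €1673000 × 1.95% × 175/365 = €15641.4041
2022-03-25 to 2022-09-14: 174 days at 2.45% → €1673000 × 2.45% × 174/365 = €19539.7233
Total = €35181.1274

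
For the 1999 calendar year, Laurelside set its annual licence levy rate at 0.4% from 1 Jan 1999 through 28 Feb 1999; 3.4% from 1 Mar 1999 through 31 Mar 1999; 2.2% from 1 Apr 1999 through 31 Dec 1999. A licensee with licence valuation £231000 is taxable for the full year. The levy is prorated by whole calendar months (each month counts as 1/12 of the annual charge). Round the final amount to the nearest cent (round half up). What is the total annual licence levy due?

£4620.00

1 Jan – 28 Feb 1999: 2 months at 0.4% → £231000 × 0.4% × 2/12 = £154.0000
1 Mar – 31 Mar 1999: 1 month at 3.4% → £231000 × 3.4% × 1/12 = £654.5000
1 Apr – 31 Dec 1999: 9 months at 2.2% → £231000 × 2.2% × 9/12 = £3811.5000
Total = £4620.0000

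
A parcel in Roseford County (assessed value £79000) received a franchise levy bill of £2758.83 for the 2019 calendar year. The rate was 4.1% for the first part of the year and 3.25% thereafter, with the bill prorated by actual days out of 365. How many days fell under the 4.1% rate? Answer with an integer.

Let d = days at the first rate; then 365 − d days at the second rate.
£79000 × [4.1%·d + 3.25%·(365−d)] / 365 = £2758.83
Solving gives d = 104, so the new rate took effect on April 15, 2019.

104 days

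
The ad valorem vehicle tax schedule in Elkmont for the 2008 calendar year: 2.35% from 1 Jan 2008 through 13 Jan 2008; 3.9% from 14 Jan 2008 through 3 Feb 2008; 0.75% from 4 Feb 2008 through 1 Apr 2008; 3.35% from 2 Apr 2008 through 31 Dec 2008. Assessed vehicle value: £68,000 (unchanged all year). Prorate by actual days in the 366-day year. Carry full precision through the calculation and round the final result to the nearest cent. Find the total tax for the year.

1 Jan – 13 Jan 2008: 13 days at 2.35% → £68,000 × 2.35% × 13/366 = £56.7596
14 Jan – 3 Feb 2008: 21 days at 3.9% → £68,000 × 3.9% × 21/366 = £152.1639
4 Feb – 1 Apr 2008: 58 days at 0.75% → £68,000 × 0.75% × 58/366 = £80.8197
2 Apr – 31 Dec 2008: 274 days at 3.35% → £68,000 × 3.35% × 274/366 = £1,705.3880
Total = £1,995.1311

£1,995.13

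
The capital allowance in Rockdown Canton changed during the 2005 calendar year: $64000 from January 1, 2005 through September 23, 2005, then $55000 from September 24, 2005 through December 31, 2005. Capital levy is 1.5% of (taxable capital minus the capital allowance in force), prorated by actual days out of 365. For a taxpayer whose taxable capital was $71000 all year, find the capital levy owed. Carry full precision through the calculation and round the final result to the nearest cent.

January 1 – September 23, 2005: 266 days, exemption $64000 → ($71000 − $64000) × 1.5% × 266/365 = $76.5205
September 24 – December 31, 2005: 99 days, exemption $55000 → ($71000 − $55000) × 1.5% × 99/365 = $65.0959
Total = $141.6164

$141.62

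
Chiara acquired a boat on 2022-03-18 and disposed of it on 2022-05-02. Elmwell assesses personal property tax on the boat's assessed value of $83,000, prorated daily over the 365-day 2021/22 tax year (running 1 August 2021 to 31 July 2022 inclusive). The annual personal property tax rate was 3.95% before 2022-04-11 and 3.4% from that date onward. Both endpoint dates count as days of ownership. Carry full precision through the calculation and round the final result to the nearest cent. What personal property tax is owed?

$385.67

2022-03-18 to 2022-04-10: 24 days at 3.95% → $83,000 × 3.95% × 24/365 = $215.5726
2022-04-11 to 2022-05-02: 22 days at 3.4% → $83,000 × 3.4% × 22/365 = $170.0932
Total = $385.6658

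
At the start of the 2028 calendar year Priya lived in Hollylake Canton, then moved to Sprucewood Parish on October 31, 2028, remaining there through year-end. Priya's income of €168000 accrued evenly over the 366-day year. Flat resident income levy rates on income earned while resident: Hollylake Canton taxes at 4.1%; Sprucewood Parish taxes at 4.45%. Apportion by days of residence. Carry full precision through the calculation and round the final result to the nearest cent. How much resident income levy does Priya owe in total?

Hollylake Canton, January 1 – October 30, 2028: 304 days → €168000 × 4.1% × 304/366 = €5721.1803
Sprucewood Parish, October 31 – December 31, 2028: 62 days → €168000 × 4.45% × 62/366 = €1266.4262
Total = €6987.6066

€6987.61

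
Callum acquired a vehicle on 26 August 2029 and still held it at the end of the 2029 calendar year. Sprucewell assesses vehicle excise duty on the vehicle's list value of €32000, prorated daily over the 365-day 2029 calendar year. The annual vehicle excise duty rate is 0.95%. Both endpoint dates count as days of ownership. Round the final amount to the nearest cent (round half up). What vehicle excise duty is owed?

€106.61

Days held (26 August – 31 December 2029): 128 out of 365
Tax = €32000 × 0.95% × 128/365 = €106.6082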